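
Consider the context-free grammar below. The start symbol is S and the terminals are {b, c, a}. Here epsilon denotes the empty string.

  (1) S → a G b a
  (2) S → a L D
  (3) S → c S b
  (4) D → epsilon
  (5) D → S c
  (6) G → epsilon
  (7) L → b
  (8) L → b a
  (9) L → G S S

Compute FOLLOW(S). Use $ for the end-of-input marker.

{$, a, b, c}

FIRST(S): from S→a G b a we get {a}; from S→a L D we get {a}; from S→c S b we get {c}. So FIRST(S) = {a, c}.
FIRST(G): from G→epsilon we get {epsilon}. So FIRST(G) = {epsilon}.
FIRST(D): from D→epsilon we get {epsilon}; from D→S c we get {a, c}. So FIRST(D) = {epsilon, a, c}.
FIRST(L): from L→b we get {b}; from L→b a we get {b}; from L→G S S we get {a, c}. So FIRST(L) = {a, b, c}.
FOLLOW(S) includes $ since S is the start symbol.
FOLLOW(G): in S→a G b a, G is followed by b a with FIRST {b}; in L→G S S, G is followed by S S with FIRST {a, c}. Thus FOLLOW(G) = {a, b, c}.
FOLLOW(S): in S→c S b, S is followed by b with FIRST {b}; in D→S c, S is followed by c with FIRST {c}; in L→G S S (occurrence 1), S is followed by S with FIRST {a, c}; in L→G S S (occurrence 2), the suffix after S is empty, so FOLLOW(S) ⊇ FOLLOW(L) = {$, a, b, c}. Thus FOLLOW(S) = {$, a, b, c}.
FOLLOW(D): in S→a L D, the suffix after D is empty, so FOLLOW(D) ⊇ FOLLOW(S) = {$, a, b, c}. Thus FOLLOW(D) = {$, a, b, c}.
FOLLOW(L): in S→a L D, L is followed by D with FIRST {epsilon, a, c}; in S→a L D, the suffix after L is nullable, so FOLLOW(L) ⊇ FOLLOW(S) = {$, a, b, c}. Thus FOLLOW(L) = {$, a, b, c}.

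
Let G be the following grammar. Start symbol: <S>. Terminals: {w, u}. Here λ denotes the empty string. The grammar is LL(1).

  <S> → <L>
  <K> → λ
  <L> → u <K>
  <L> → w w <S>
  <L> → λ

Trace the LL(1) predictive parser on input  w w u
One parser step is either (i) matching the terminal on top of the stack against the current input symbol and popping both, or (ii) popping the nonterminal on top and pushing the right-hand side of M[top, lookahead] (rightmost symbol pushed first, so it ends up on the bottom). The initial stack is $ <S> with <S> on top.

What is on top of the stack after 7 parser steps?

     Stack      Input    Action
  1  $ <S>      w w u $  expand <S> → <L>
  2  $ <L>      w w u $  expand <L> → w w <S>
  3  $ <S> w w  w w u $  match w
  4  $ <S> w    w u $    match w
  5  $ <S>      u $      expand <S> → <L>
  6  $ <L>      u $      expand <L> → u <K>
  7  $ <K> u    u $      match u
Stack after step 7: $ <K> (top = <K>).

<K>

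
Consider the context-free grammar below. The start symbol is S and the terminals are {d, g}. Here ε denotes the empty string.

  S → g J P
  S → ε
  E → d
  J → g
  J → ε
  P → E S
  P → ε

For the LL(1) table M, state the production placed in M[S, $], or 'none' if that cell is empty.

FIRST(S): from S→g J P we get {g}; from S→ε we get {ε}. So FIRST(S) = {ε, g}.
FIRST(E): from E→d we get {d}. So FIRST(E) = {d}.
FIRST(J): from J→g we get {g}; from J→ε we get {ε}. So FIRST(J) = {ε, g}.
FIRST(P): from P→E S we get {d}; from P→ε we get {ε}. So FIRST(P) = {ε, d}.
FOLLOW(S) includes $ since S is the start symbol.
FOLLOW(S): in P→E S, the suffix after S is empty, so FOLLOW(S) ⊇ FOLLOW(P) = {$}. Thus FOLLOW(S) = {$}.
FOLLOW(P): in S→g J P, the suffix after P is empty, so FOLLOW(P) ⊇ FOLLOW(S) = {$}. Thus FOLLOW(P) = {$}.
For S → g J P: FIRST(g J P) = {g}, so it goes in M[S, t] for t ∈ {g}.
For S → ε: FIRST(ε) = {ε}, so it goes in M[S, t] for t ∈ {}; since ε ∈ FIRST, also for every t ∈ FOLLOW(S) = {$}.

S → ε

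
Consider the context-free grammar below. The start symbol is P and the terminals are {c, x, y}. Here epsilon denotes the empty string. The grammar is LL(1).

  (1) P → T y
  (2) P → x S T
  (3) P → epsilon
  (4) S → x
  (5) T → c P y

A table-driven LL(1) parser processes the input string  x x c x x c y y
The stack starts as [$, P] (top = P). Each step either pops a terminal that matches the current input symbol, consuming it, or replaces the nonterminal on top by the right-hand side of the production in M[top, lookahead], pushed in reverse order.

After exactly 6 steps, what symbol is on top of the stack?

step 1: stack=$ P  input=x x c x x c y y $  — expand P → x S T
step 2: stack=$ T S x  input=x x c x x c y y $  — match x
step 3: stack=$ T S  input=x c x x c y y $  — expand S → x
step 4: stack=$ T x  input=x c x x c y y $  — match x
step 5: stack=$ T  input=c x x c y y $  — expand T → c P y
step 6: stack=$ y P c  input=c x x c y y $  — match c
Stack after step 6: $ y P (top = P).

P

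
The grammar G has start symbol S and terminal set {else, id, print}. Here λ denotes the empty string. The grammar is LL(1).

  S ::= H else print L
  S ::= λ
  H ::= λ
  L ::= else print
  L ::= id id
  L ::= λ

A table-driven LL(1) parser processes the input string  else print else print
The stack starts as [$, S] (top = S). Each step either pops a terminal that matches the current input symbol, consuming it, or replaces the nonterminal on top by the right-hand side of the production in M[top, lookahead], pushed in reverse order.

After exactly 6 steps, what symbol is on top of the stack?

print

step 1: stack=$ S  input=else print else print $  — expand S ::= H else print L
step 2: stack=$ L print else H  input=else print else print $  — expand H ::= λ
step 3: stack=$ L print else  input=else print else print $  — match else
step 4: stack=$ L print  input=print else print $  — match print
step 5: stack=$ L  input=else print $  — expand L ::= else print
step 6: stack=$ print else  input=else print $  — match else
Stack after step 6: $ print (top = print).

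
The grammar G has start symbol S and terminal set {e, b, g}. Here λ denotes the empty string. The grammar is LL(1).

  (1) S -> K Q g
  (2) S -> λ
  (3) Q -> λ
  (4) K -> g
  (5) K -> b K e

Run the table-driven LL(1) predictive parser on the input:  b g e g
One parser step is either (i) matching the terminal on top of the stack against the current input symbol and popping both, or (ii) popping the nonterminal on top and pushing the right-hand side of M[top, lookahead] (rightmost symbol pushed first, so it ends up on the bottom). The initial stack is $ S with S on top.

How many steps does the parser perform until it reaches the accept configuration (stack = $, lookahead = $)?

     Stack        Input      Action
  1  $ S          b g e g $  expand S -> K Q g
  2  $ g Q K      b g e g $  expand K -> b K e
  3  $ g Q e K b  b g e g $  match b
  4  $ g Q e K    g e g $    expand K -> g
  5  $ g Q e g    g e g $    match g
  6  $ g Q e      e g $      match e
  7  $ g Q        g $        expand Q -> λ
  8  $ g          g $        match g
Accept reached after 8 steps.

8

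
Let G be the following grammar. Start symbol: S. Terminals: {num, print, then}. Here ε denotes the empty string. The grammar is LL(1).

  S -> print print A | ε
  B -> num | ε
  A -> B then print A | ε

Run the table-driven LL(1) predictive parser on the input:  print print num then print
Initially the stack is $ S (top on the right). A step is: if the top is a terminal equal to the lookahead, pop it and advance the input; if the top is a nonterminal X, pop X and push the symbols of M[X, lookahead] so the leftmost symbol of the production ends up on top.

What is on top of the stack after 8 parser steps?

     Stack               Input                         Action
  1  $ S                 print print num then print $  expand S -> print print A
  2  $ A print print     print print num then print $  match print
  3  $ A print           print num then print $        match print
  4  $ A                 num then print $              expand A -> B then print A
  5  $ A print then B    num then print $              expand B -> num
  6  $ A print then num  num then print $              match num
  7  $ A print then      then print $                  match then
  8  $ A print           print $                       match print
Stack after step 8: $ A (top = A).

A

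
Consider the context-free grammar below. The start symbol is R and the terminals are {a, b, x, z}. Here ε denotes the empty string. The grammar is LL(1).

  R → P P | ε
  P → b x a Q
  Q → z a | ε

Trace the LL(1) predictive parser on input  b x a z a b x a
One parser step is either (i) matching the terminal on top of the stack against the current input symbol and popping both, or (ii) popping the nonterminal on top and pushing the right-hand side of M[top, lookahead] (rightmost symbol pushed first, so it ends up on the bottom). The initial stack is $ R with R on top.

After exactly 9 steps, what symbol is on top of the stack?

     Stack        Input              Action
  1  $ R          b x a z a b x a $  expand R → P P
  2  $ P P        b x a z a b x a $  expand P → b x a Q
  3  $ P Q a x b  b x a z a b x a $  match b
  4  $ P Q a x    x a z a b x a $    match x
  5  $ P Q a      a z a b x a $      match a
  6  $ P Q        z a b x a $        expand Q → z a
  7  $ P a z      z a b x a $        match z
  8  $ P a        a b x a $          match a
  9  $ P          b x a $            expand P → b x a Q
Stack after step 9: $ Q a x b (top = b).

b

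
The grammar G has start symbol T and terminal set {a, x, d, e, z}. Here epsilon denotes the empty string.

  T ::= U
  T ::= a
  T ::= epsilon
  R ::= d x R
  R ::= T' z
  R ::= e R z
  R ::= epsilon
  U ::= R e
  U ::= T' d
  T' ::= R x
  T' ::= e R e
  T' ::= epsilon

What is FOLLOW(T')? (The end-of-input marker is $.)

FIRST(T): from T::=U we get {d, e, x, z}; from T::=a we get {a}; from T::=epsilon we get {epsilon}. So FIRST(T) = {epsilon, a, d, e, x, z}.
FIRST(R): from R::=d x R we get {d}; from R::=T' z we get {d, e, x, z}; from R::=e R z we get {e}; from R::=epsilon we get {epsilon}. So FIRST(R) = {epsilon, d, e, x, z}.
FIRST(T'): from T'::=R x we get {d, e, x, z}; from T'::=e R e we get {e}; from T'::=epsilon we get {epsilon}. So FIRST(T') = {epsilon, d, e, x, z}.
FIRST(U): from U::=R e we get {d, e, x, z}; from U::=T' d we get {d, e, x, z}. So FIRST(U) = {d, e, x, z}.
FOLLOW(T) includes $ since T is the start symbol.
FOLLOW(T): T appears on no right-hand side. Thus FOLLOW(T) = {$}.
FOLLOW(R): in R::=d x R, the suffix after R is empty (adds nothing new); in R::=e R z, R is followed by z with FIRST {z}; in U::=R e, R is followed by e with FIRST {e}; in T'::=R x, R is followed by x with FIRST {x}; in T'::=e R e, R is followed by e with FIRST {e}. Thus FOLLOW(R) = {e, x, z}.
FOLLOW(U): in T::=U, the suffix after U is empty, so FOLLOW(U) ⊇ FOLLOW(T) = {$}. Thus FOLLOW(U) = {$}.
FOLLOW(T'): in R::=T' z, T' is followed by z with FIRST {z}; in U::=T' d, T' is followed by d with FIRST {d}. Thus FOLLOW(T') = {d, z}.

{d, z}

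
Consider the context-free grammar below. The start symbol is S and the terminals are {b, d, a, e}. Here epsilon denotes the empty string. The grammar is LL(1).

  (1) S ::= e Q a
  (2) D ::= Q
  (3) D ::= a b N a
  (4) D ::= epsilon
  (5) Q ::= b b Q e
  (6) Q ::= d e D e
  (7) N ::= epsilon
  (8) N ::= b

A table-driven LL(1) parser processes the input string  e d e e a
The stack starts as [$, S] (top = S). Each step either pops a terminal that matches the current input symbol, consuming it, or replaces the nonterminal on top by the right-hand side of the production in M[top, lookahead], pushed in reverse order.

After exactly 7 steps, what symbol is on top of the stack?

a

step 1: stack=$ S  input=e d e e a $  — expand S ::= e Q a
step 2: stack=$ a Q e  input=e d e e a $  — match e
step 3: stack=$ a Q  input=d e e a $  — expand Q ::= d e D e
step 4: stack=$ a e D e d  input=d e e a $  — match d
step 5: stack=$ a e D e  input=e e a $  — match e
step 6: stack=$ a e D  input=e a $  — expand D ::= epsilon
step 7: stack=$ a e  input=e a $  — match e
Stack after step 7: $ a (top = a).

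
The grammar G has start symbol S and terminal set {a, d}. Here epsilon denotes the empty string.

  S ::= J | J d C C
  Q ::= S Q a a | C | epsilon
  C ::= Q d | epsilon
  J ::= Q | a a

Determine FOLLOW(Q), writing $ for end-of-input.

{$, a, d}

FIRST(S) = {epsilon, a, d}  (via J, J d C C)
FIRST(Q) = {epsilon, a, d}  (via S Q a a, C)
FIRST(C) = {epsilon, a, d}  (via Q d)
FIRST(J) = {epsilon, a, d}  (via Q)
FOLLOW(S) includes $ since S is the start symbol.
FOLLOW(S): in Q::=S Q a a, S is followed by Q a a with FIRST {a, d}. Thus FOLLOW(S) = {$, a, d}.
FOLLOW(J): in S::=J, the suffix after J is empty, so FOLLOW(J) ⊇ FOLLOW(S) = {$, a, d}; in S::=J d C C, J is followed by d C C with FIRST {d}. Thus FOLLOW(J) = {$, a, d}.
FOLLOW(Q): in Q::=S Q a a, Q is followed by a a with FIRST {a}; in C::=Q d, Q is followed by d with FIRST {d}; in J::=Q, the suffix after Q is empty, so FOLLOW(Q) ⊇ FOLLOW(J) = {$, a, d}. Thus FOLLOW(Q) = {$, a, d}.
FOLLOW(C): in S::=J d C C (occurrence 1), C is followed by C with FIRST {epsilon, a, d}; in S::=J d C C (occurrence 1), the suffix after C is nullable, so FOLLOW(C) ⊇ FOLLOW(S) = {$, a, d}; in S::=J d C C (occurrence 2), the suffix after C is empty, so FOLLOW(C) ⊇ FOLLOW(S) = {$, a, d}; in Q::=C, the suffix after C is empty, so FOLLOW(C) ⊇ FOLLOW(Q) = {$, a, d}. Thus FOLLOW(C) = {$, a, d}.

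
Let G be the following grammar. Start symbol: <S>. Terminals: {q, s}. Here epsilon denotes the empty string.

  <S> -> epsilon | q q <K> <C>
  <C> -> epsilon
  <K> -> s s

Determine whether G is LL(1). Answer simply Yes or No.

FIRST(<S>) = {epsilon, q}
FIRST(<C>) = {epsilon}
FIRST(<K>) = {s}
FOLLOW(<S>) = {$}
FOLLOW(<C>) = {$}
FOLLOW(<K>) = {$}
Each cell of M receives at most one production.

Yes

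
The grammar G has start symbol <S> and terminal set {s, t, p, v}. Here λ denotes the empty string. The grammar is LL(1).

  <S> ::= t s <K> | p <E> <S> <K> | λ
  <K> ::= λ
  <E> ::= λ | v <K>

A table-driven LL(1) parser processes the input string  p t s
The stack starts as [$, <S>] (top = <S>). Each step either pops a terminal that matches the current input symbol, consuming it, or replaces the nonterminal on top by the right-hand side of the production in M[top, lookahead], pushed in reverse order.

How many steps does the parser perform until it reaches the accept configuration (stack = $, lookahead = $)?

     Stack            Input    Action
  1  $ <S>            p t s $  expand <S> ::= p <E> <S> <K>
  2  $ <K> <S> <E> p  p t s $  match p
  3  $ <K> <S> <E>    t s $    expand <E> ::= λ
  4  $ <K> <S>        t s $    expand <S> ::= t s <K>
  5  $ <K> <K> s t    t s $    match t
  6  $ <K> <K> s      s $      match s
  7  $ <K> <K>        $        expand <K> ::= λ
  8  $ <K>            $        expand <K> ::= λ
Accept reached after 8 steps.

8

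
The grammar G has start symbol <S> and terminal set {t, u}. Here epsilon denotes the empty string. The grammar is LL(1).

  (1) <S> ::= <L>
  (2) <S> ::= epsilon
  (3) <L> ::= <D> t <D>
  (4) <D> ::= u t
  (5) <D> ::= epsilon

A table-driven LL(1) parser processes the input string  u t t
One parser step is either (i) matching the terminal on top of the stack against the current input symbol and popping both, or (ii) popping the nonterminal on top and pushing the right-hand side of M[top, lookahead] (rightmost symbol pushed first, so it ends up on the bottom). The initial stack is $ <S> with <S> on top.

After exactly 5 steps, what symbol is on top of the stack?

t

step 1: stack=$ <S>  input=u t t $  — expand <S> ::= <L>
step 2: stack=$ <L>  input=u t t $  — expand <L> ::= <D> t <D>
step 3: stack=$ <D> t <D>  input=u t t $  — expand <D> ::= u t
step 4: stack=$ <D> t t u  input=u t t $  — match u
step 5: stack=$ <D> t t  input=t t $  — match t
Stack after step 5: $ <D> t (top = t).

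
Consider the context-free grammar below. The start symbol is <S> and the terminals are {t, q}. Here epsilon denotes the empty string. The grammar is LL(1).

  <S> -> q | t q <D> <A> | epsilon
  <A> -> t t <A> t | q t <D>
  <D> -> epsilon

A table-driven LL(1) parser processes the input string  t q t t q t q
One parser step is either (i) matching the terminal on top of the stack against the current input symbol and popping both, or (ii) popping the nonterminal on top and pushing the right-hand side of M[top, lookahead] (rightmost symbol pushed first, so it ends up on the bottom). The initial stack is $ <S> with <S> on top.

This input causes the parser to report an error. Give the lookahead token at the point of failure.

q

step 1: stack=$ <S>  input=t q t t q t q $  — expand <S> -> t q <D> <A>
step 2: stack=$ <A> <D> q t  input=t q t t q t q $  — match t
step 3: stack=$ <A> <D> q  input=q t t q t q $  — match q
step 4: stack=$ <A> <D>  input=t t q t q $  — expand <D> -> epsilon
step 5: stack=$ <A>  input=t t q t q $  — expand <A> -> t t <A> t
step 6: stack=$ t <A> t t  input=t t q t q $  — match t
step 7: stack=$ t <A> t  input=t q t q $  — match t
step 8: stack=$ t <A>  input=q t q $  — expand <A> -> q t <D>
step 9: stack=$ t <D> t q  input=q t q $  — match q
step 10: stack=$ t <D> t  input=t q $  — match t
step 11: stack=$ t <D>  input=q $  — expand <D> -> epsilon
step 12: stack=$ t  input=q $  — error: top is terminal t but lookahead is q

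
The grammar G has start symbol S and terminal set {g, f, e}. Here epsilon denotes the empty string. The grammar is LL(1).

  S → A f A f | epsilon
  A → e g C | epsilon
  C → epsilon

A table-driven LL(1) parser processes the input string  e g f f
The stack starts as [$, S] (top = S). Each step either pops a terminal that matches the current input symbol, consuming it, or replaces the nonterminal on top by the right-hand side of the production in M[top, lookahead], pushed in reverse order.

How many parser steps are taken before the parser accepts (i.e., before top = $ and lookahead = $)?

8

step 1: stack=$ S  input=e g f f $  — expand S → A f A f
step 2: stack=$ f A f A  input=e g f f $  — expand A → e g C
step 3: stack=$ f A f C g e  input=e g f f $  — match e
step 4: stack=$ f A f C g  input=g f f $  — match g
step 5: stack=$ f A f C  input=f f $  — expand C → epsilon
step 6: stack=$ f A f  input=f f $  — match f
step 7: stack=$ f A  input=f $  — expand A → epsilon
step 8: stack=$ f  input=f $  — match f
Accept reached after 8 steps.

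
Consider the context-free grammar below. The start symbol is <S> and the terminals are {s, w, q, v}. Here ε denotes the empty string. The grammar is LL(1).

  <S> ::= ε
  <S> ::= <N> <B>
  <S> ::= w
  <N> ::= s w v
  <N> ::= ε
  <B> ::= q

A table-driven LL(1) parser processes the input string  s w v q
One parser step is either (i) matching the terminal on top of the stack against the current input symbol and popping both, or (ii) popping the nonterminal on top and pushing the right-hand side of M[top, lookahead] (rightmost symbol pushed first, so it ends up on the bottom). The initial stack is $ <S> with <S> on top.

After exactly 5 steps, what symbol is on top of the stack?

<B>

step 1: stack=$ <S>  input=s w v q $  — expand <S> ::= <N> <B>
step 2: stack=$ <B> <N>  input=s w v q $  — expand <N> ::= s w v
step 3: stack=$ <B> v w s  input=s w v q $  — match s
step 4: stack=$ <B> v w  input=w v q $  — match w
step 5: stack=$ <B> v  input=v q $  — match v
Stack after step 5: $ <B> (top = <B>).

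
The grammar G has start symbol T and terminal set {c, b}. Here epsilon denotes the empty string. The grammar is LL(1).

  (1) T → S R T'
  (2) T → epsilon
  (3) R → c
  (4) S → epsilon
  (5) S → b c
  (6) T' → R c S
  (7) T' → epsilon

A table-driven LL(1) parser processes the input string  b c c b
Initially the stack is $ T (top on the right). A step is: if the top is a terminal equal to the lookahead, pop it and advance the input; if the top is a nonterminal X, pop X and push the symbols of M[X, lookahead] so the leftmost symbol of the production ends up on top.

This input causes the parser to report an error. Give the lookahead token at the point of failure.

b

step 1: stack=$ T  input=b c c b $  — expand T → S R T'
step 2: stack=$ T' R S  input=b c c b $  — expand S → b c
step 3: stack=$ T' R c b  input=b c c b $  — match b
step 4: stack=$ T' R c  input=c c b $  — match c
step 5: stack=$ T' R  input=c b $  — expand R → c
step 6: stack=$ T' c  input=c b $  — match c
step 7: stack=$ T'  input=b $  — error: M[T', b] is empty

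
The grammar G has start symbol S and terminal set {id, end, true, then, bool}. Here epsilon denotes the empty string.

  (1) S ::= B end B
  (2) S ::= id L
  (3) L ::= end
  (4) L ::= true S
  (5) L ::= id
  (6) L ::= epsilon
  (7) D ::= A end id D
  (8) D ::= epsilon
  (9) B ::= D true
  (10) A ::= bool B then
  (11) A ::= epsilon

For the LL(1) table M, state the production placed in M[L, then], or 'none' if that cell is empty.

FIRST(L) = {epsilon, end, id, true}
FIRST(A) = {epsilon, bool}
FIRST(D) = {epsilon, bool, end}  (via A end id D)
FIRST(B) = {bool, end, true}  (via D true)
FIRST(S) = {bool, end, id, true}  (via B end B)
FOLLOW(S) includes $ since S is the start symbol.
FOLLOW(S): in L::=true S, the suffix after S is empty, so FOLLOW(S) ⊇ FOLLOW(L) = {$}. Thus FOLLOW(S) = {$}.
FOLLOW(L): in S::=id L, the suffix after L is empty, so FOLLOW(L) ⊇ FOLLOW(S) = {$}. Thus FOLLOW(L) = {$}.
For L ::= end: FIRST(end) = {end}, so it goes in M[L, t] for t ∈ {end}.
For L ::= true S: FIRST(true S) = {true}, so it goes in M[L, t] for t ∈ {true}.
For L ::= id: FIRST(id) = {id}, so it goes in M[L, t] for t ∈ {id}.
For L ::= epsilon: FIRST(epsilon) = {epsilon}, so it goes in M[L, t] for t ∈ {}; since epsilon ∈ FIRST, also for every t ∈ FOLLOW(L) = {$}.
None of these place a production in M[L, then].

none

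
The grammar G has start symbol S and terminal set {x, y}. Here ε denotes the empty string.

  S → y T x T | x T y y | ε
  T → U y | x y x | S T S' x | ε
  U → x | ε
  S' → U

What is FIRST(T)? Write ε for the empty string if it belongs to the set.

{ε, x, y}

FIRST(S) = {ε, x, y}
FIRST(U) = {ε, x}
FIRST(S') = {ε, x}  (via U)
FIRST(T) = {ε, x, y}  (via U y, S T S' x)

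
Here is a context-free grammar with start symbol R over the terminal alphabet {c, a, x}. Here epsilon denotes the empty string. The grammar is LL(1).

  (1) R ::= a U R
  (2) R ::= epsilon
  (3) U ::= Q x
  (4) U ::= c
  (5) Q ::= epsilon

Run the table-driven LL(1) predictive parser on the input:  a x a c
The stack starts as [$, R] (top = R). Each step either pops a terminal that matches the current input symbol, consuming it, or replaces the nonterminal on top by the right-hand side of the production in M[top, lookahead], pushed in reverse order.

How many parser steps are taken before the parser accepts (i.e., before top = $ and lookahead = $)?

      Stack    Input      Action
   1  $ R      a x a c $  expand R ::= a U R
   2  $ R U a  a x a c $  match a
   3  $ R U    x a c $    expand U ::= Q x
   4  $ R x Q  x a c $    expand Q ::= epsilon
   5  $ R x    x a c $    match x
   6  $ R      a c $      expand R ::= a U R
   7  $ R U a  a c $      match a
   8  $ R U    c $        expand U ::= c
   9  $ R c    c $        match c
  10  $ R      $          expand R ::= epsilon
Accept reached after 10 steps.

10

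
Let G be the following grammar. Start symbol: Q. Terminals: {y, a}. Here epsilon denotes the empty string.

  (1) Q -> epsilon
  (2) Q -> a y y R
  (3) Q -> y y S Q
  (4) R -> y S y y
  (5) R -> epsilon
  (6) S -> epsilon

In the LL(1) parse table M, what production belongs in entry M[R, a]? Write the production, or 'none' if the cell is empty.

none

FIRST(Q): from Q->epsilon we get {epsilon}; from Q->a y y R we get {a}; from Q->y y S Q we get {y}. So FIRST(Q) = {epsilon, a, y}.
FIRST(R): from R->y S y y we get {y}; from R->epsilon we get {epsilon}. So FIRST(R) = {epsilon, y}.
FIRST(S): from S->epsilon we get {epsilon}. So FIRST(S) = {epsilon}.
FOLLOW(Q) includes $ since Q is the start symbol.
FOLLOW(Q): in Q->y y S Q, the suffix after Q is empty (adds nothing new). Thus FOLLOW(Q) = {$}.
FOLLOW(R): in Q->a y y R, the suffix after R is empty, so FOLLOW(R) ⊇ FOLLOW(Q) = {$}. Thus FOLLOW(R) = {$}.
For R -> y S y y: FIRST(y S y y) = {y}, so it goes in M[R, t] for t ∈ {y}.
For R -> epsilon: FIRST(epsilon) = {epsilon}, so it goes in M[R, t] for t ∈ {}; since epsilon ∈ FIRST, also for every t ∈ FOLLOW(R) = {$}.
None of these place a production in M[R, a].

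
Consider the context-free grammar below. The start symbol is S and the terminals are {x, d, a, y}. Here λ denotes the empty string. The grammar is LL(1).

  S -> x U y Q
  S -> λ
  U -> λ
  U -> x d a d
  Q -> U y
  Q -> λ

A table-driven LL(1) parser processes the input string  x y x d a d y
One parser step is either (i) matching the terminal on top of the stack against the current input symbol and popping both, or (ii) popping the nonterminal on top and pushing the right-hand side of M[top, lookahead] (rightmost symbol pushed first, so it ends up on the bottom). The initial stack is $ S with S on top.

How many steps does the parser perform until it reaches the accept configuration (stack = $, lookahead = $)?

step 1: stack=$ S  input=x y x d a d y $  — expand S -> x U y Q
step 2: stack=$ Q y U x  input=x y x d a d y $  — match x
step 3: stack=$ Q y U  input=y x d a d y $  — expand U -> λ
step 4: stack=$ Q y  input=y x d a d y $  — match y
step 5: stack=$ Q  input=x d a d y $  — expand Q -> U y
step 6: stack=$ y U  input=x d a d y $  — expand U -> x d a d
step 7: stack=$ y d a d x  input=x d a d y $  — match x
step 8: stack=$ y d a d  input=d a d y $  — match d
step 9: stack=$ y d a  input=a d y $  — match a
step 10: stack=$ y d  input=d y $  — match d
step 11: stack=$ y  input=y $  — match y
Accept reached after 11 steps.

11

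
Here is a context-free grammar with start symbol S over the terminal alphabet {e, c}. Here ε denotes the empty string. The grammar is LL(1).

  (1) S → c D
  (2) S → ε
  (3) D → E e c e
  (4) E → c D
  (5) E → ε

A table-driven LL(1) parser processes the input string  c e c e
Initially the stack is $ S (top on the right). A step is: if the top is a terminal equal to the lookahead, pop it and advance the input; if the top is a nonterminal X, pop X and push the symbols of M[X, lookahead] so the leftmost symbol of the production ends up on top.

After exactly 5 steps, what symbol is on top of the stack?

c

     Stack      Input      Action
  1  $ S        c e c e $  expand S → c D
  2  $ D c      c e c e $  match c
  3  $ D        e c e $    expand D → E e c e
  4  $ e c e E  e c e $    expand E → ε
  5  $ e c e    e c e $    match e
Stack after step 5: $ e c (top = c).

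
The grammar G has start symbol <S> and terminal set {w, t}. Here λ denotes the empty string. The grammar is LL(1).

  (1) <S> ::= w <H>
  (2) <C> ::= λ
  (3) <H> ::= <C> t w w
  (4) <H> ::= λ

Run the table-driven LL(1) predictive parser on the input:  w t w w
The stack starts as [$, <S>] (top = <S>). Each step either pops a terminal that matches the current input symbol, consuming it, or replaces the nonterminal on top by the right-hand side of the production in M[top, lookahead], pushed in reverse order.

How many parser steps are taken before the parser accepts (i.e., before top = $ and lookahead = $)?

step 1: stack=$ <S>  input=w t w w $  — expand <S> ::= w <H>
step 2: stack=$ <H> w  input=w t w w $  — match w
step 3: stack=$ <H>  input=t w w $  — expand <H> ::= <C> t w w
step 4: stack=$ w w t <C>  input=t w w $  — expand <C> ::= λ
step 5: stack=$ w w t  input=t w w $  — match t
step 6: stack=$ w w  input=w w $  — match w
step 7: stack=$ w  input=w $  — match w
Accept reached after 7 steps.

7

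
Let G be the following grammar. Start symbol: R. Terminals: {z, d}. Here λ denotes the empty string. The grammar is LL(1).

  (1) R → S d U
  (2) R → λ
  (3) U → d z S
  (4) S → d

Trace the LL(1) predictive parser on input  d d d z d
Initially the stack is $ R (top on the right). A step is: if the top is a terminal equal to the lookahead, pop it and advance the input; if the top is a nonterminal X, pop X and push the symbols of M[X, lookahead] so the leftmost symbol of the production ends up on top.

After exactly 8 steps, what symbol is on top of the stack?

d

     Stack    Input        Action
  1  $ R      d d d z d $  expand R → S d U
  2  $ U d S  d d d z d $  expand S → d
  3  $ U d d  d d d z d $  match d
  4  $ U d    d d z d $    match d
  5  $ U      d z d $      expand U → d z S
  6  $ S z d  d z d $      match d
  7  $ S z    z d $        match z
  8  $ S      d $          expand S → d
Stack after step 8: $ d (top = d).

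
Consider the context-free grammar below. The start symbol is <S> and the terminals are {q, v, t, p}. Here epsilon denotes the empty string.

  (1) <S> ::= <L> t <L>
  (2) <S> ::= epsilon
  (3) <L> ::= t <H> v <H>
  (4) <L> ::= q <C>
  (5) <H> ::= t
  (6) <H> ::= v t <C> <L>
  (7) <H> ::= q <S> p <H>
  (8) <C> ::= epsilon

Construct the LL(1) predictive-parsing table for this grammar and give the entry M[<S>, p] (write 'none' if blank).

<S> ::= epsilon

FIRST(<L>) = {q, t}
FIRST(<H>) = {q, t, v}
FIRST(<C>) = {epsilon}
FIRST(<S>) = {epsilon, q, t}  (via <L> t <L>)
FOLLOW(<S>) includes $ since <S> is the start symbol.
FOLLOW(<S>): in <H>::=q <S> p <H>, <S> is followed by p <H> with FIRST {p}. Thus FOLLOW(<S>) = {$, p}.
For <S> ::= <L> t <L>: FIRST(<L> t <L>) = {q, t}, so it goes in M[<S>, t] for t ∈ {q, t}.
For <S> ::= epsilon: FIRST(epsilon) = {epsilon}, so it goes in M[<S>, t] for t ∈ {}; since epsilon ∈ FIRST, also for every t ∈ FOLLOW(<S>) = {$, p}.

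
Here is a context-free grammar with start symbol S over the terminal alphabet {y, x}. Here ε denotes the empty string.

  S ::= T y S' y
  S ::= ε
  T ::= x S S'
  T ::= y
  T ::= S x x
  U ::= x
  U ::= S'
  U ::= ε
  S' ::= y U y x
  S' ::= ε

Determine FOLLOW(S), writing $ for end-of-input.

{$, x, y}

FIRST(S') = {ε, y}
FIRST(U) = {ε, x, y}  (via S')
FIRST(S) = {ε, x, y}  (via T y S' y)
FIRST(T) = {x, y}  (via S x x)
FOLLOW(S) includes $ since S is the start symbol.
FOLLOW(T): in S::=T y S' y, T is followed by y S' y with FIRST {y}. Thus FOLLOW(T) = {y}.
FOLLOW(S): in T::=x S S', S is followed by S' with FIRST {ε, y}; in T::=x S S', the suffix after S is nullable, so FOLLOW(S) ⊇ FOLLOW(T) = {y}; in T::=S x x, S is followed by x x with FIRST {x}. Thus FOLLOW(S) = {$, x, y}.
FOLLOW(U): in S'::=y U y x, U is followed by y x with FIRST {y}. Thus FOLLOW(U) = {y}.
FOLLOW(S'): in S::=T y S' y, S' is followed by y with FIRST {y}; in T::=x S S', the suffix after S' is empty, so FOLLOW(S') ⊇ FOLLOW(T) = {y}; in U::=S', the suffix after S' is empty, so FOLLOW(S') ⊇ FOLLOW(U) = {y}. Thus FOLLOW(S') = {y}.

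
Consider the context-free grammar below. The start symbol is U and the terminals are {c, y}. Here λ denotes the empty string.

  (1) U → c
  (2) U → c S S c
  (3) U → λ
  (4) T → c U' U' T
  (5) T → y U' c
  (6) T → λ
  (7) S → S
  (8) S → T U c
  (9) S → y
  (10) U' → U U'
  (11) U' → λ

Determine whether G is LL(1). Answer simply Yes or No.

No

FIRST(U) = {λ, c}
FIRST(T) = {λ, c, y}
FIRST(S) = {c, y}
FIRST(U') = {λ, c}
FOLLOW(U) = {$, c, y}
FOLLOW(T) = {c}
FOLLOW(S) = {c, y}
FOLLOW(U') = {c, y}
Cell M[S, c] receives both S → S and S → T U c — the grammar is not LL(1).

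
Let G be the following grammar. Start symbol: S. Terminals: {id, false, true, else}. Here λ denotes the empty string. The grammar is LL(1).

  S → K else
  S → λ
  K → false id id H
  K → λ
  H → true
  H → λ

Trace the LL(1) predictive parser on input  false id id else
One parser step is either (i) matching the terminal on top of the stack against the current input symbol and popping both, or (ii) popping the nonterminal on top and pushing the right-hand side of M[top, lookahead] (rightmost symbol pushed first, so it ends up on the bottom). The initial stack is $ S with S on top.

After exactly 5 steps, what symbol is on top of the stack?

H

step 1: stack=$ S  input=false id id else $  — expand S → K else
step 2: stack=$ else K  input=false id id else $  — expand K → false id id H
step 3: stack=$ else H id id false  input=false id id else $  — match false
step 4: stack=$ else H id id  input=id id else $  — match id
step 5: stack=$ else H id  input=id else $  — match id
Stack after step 5: $ else H (top = H).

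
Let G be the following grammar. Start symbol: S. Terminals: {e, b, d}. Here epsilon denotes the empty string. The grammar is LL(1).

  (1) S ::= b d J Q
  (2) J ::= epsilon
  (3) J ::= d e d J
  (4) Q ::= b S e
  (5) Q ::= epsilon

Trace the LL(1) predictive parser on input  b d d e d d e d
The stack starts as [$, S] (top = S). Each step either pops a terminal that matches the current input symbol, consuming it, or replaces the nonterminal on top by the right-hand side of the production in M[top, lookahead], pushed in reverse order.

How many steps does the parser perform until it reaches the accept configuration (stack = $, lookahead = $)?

13

      Stack        Input              Action
   1  $ S          b d d e d d e d $  expand S ::= b d J Q
   2  $ Q J d b    b d d e d d e d $  match b
   3  $ Q J d      d d e d d e d $    match d
   4  $ Q J        d e d d e d $      expand J ::= d e d J
   5  $ Q J d e d  d e d d e d $      match d
   6  $ Q J d e    e d d e d $        match e
   7  $ Q J d      d d e d $          match d
   8  $ Q J        d e d $            expand J ::= d e d J
   9  $ Q J d e d  d e d $            match d
  10  $ Q J d e    e d $              match e
  11  $ Q J d      d $                match d
  12  $ Q J        $                  expand J ::= epsilon
  13  $ Q          $                  expand Q ::= epsilon
Accept reached after 13 steps.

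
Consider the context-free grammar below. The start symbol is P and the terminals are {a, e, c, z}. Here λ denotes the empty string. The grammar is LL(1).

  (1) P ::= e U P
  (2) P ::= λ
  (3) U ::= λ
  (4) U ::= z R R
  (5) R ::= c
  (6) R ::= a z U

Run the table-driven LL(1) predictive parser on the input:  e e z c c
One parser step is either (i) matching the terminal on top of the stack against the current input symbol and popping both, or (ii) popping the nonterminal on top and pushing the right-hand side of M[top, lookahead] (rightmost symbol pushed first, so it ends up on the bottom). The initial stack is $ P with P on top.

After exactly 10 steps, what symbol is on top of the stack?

c

step 1: stack=$ P  input=e e z c c $  — expand P ::= e U P
step 2: stack=$ P U e  input=e e z c c $  — match e
step 3: stack=$ P U  input=e z c c $  — expand U ::= λ
step 4: stack=$ P  input=e z c c $  — expand P ::= e U P
step 5: stack=$ P U e  input=e z c c $  — match e
step 6: stack=$ P U  input=z c c $  — expand U ::= z R R
step 7: stack=$ P R R z  input=z c c $  — match z
step 8: stack=$ P R R  input=c c $  — expand R ::= c
step 9: stack=$ P R c  input=c c $  — match c
step 10: stack=$ P R  input=c $  — expand R ::= c
Stack after step 10: $ P c (top = c).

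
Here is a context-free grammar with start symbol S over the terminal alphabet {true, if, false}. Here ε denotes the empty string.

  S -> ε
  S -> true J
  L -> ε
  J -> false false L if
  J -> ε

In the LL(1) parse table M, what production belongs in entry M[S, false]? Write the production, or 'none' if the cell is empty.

FIRST(S): from S->ε we get {ε}; from S->true J we get {true}. So FIRST(S) = {ε, true}.
FIRST(L): from L->ε we get {ε}. So FIRST(L) = {ε}.
FIRST(J): from J->false false L if we get {false}; from J->ε we get {ε}. So FIRST(J) = {ε, false}.
FOLLOW(S) includes $ since S is the start symbol.
FOLLOW(S): S appears on no right-hand side. Thus FOLLOW(S) = {$}.
For S -> ε: FIRST(ε) = {ε}, so it goes in M[S, t] for t ∈ {}; since ε ∈ FIRST, also for every t ∈ FOLLOW(S) = {$}.
For S -> true J: FIRST(true J) = {true}, so it goes in M[S, t] for t ∈ {true}.
None of these place a production in M[S, false].

none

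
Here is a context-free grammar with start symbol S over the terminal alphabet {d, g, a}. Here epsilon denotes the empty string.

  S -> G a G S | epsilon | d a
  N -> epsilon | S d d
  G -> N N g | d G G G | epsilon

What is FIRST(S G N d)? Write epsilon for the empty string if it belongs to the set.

FIRST(S) = {epsilon, a, d, g}  (via G a G S)
FIRST(N) = {epsilon, a, d, g}  (via S d d)
FIRST(G) = {epsilon, a, d, g}  (via N N g)
FIRST(S G N d): take FIRST of each symbol in turn, carrying on past any symbol whose FIRST contains epsilon; result {a, d, g}.

{a, d, g}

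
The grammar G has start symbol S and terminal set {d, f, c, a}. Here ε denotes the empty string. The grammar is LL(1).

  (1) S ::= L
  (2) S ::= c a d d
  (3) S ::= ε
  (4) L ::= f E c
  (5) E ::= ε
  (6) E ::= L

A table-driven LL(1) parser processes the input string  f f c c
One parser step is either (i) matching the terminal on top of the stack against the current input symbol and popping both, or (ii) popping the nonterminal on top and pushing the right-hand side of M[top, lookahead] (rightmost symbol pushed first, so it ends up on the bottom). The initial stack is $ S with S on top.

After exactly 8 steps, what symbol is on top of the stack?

c

step 1: stack=$ S  input=f f c c $  — expand S ::= L
step 2: stack=$ L  input=f f c c $  — expand L ::= f E c
step 3: stack=$ c E f  input=f f c c $  — match f
step 4: stack=$ c E  input=f c c $  — expand E ::= L
step 5: stack=$ c L  input=f c c $  — expand L ::= f E c
step 6: stack=$ c c E f  input=f c c $  — match f
step 7: stack=$ c c E  input=c c $  — expand E ::= ε
step 8: stack=$ c c  input=c c $  — match c
Stack after step 8: $ c (top = c).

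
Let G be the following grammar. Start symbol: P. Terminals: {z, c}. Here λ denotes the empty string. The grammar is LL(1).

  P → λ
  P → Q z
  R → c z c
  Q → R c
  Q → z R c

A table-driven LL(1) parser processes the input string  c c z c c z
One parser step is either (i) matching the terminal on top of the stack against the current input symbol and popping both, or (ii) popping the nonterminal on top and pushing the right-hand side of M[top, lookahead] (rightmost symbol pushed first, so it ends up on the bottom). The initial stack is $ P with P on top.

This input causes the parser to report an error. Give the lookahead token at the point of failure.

c

step 1: stack=$ P  input=c c z c c z $  — expand P → Q z
step 2: stack=$ z Q  input=c c z c c z $  — expand Q → R c
step 3: stack=$ z c R  input=c c z c c z $  — expand R → c z c
step 4: stack=$ z c c z c  input=c c z c c z $  — match c
step 5: stack=$ z c c z  input=c z c c z $  — error: top is terminal z but lookahead is c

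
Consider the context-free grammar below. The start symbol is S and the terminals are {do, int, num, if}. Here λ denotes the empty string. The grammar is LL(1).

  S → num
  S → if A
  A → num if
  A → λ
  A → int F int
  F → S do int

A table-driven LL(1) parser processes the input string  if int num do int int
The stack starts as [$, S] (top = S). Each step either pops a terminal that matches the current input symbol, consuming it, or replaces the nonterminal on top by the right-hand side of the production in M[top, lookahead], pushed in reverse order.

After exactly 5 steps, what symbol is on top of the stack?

S

step 1: stack=$ S  input=if int num do int int $  — expand S → if A
step 2: stack=$ A if  input=if int num do int int $  — match if
step 3: stack=$ A  input=int num do int int $  — expand A → int F int
step 4: stack=$ int F int  input=int num do int int $  — match int
step 5: stack=$ int F  input=num do int int $  — expand F → S do int
Stack after step 5: $ int int do S (top = S).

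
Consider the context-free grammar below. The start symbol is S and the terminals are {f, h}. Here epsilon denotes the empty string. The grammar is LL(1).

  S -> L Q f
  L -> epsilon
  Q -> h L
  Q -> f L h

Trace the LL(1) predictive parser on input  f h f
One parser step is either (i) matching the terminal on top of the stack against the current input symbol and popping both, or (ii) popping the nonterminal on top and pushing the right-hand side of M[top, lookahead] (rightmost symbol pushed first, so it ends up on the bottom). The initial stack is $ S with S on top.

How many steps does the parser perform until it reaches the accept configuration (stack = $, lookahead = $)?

     Stack      Input    Action
  1  $ S        f h f $  expand S -> L Q f
  2  $ f Q L    f h f $  expand L -> epsilon
  3  $ f Q      f h f $  expand Q -> f L h
  4  $ f h L f  f h f $  match f
  5  $ f h L    h f $    expand L -> epsilon
  6  $ f h      h f $    match h
  7  $ f        f $      match f
Accept reached after 7 steps.

7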